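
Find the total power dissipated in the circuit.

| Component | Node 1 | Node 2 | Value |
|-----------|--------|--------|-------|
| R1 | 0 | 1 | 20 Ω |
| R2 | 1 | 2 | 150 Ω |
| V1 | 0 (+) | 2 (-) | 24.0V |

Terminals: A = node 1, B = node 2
Nodal analysis, taking node 2 as the 0 V reference.
Source V1 fixes V_0 = 24 V.
KCL at each unknown node (sum of currents leaving = 0; resistances in Ω):
  Node 1: (V_1 - 24)/20 + (V_1 - 0)/150 = 0
Collecting terms: 0.05667 × V_1 = 1.2  =>  V_1 = 21.18 V
Power in each resistor, P = (ΔV)²/R:
  P_R1 = (24 - 21.18)²/20 = 0.3986 W
  P_R2 = (21.18 - 0)²/150 = 2.99 W
P_total = P_R1 + P_R2 = 3.388 W

Final answer: 3.388 W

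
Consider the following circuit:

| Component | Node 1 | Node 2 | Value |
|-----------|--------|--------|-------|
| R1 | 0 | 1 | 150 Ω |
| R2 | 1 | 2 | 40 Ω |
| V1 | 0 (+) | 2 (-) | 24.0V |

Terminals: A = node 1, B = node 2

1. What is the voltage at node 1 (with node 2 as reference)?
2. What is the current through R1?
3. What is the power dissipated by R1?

Nodal analysis, taking node 2 as the 0 V reference.
Source V1 fixes V_0 = 24 V.
KCL at each unknown node (sum of currents leaving = 0; resistances in Ω):
  Node 1: (V_1 - 24)/150 + (V_1 - 0)/40 = 0
Collecting terms: 0.03167 × V_1 = 0.16  =>  V_1 = 5.053 V
Part 1:
  Read off the nodal solution: V_1 = 5.053 V
Part 2:
  I_R1 = (V_0 - V_1)/R1 = (24 - 5.053)/150 = 0.1263 A
  Magnitude: I_R1 = 0.1263 A
Part 3:
  I_R1 = (V_0 - V_1)/R1 = (24 - 5.053)/150 = 0.1263 A
  P_R1 = I_R1² × R1 = (0.1263)² × 150 = 2.393 W

Final answers:
1. V_1 = 5.053 V
2. I_R1 = 0.1263 A
3. P_R1 = 2.393 W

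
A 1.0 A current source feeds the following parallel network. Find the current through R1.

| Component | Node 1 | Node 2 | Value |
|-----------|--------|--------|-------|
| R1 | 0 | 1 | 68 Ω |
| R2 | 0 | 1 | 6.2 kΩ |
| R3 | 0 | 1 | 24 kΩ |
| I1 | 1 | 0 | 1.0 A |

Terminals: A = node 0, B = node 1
All resistors sit directly between nodes 0 and 1, so they are in parallel and share one voltage V; the full source current 1 A splits among them.
1/R_par = 1/68 + 1/6200 + 1/24000 = 0.01491 S  =>  R_par = 67.07 Ω
V = I × R_par = 1 × 67.07 = 67.07 V
I_R1 = V/R1 = 67.07/68 = 0.9864 A

Final answer: 0.9864 A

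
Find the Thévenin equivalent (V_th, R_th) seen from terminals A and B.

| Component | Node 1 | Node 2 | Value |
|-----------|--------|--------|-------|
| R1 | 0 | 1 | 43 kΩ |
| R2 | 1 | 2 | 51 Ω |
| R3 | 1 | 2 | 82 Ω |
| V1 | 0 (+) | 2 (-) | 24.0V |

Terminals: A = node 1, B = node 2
Step 1 — V_th is the open-circuit voltage V_A - V_B (nothing connected across the terminals).
Nodal analysis, taking node 2 as the 0 V reference.
Source V1 fixes V_0 = 24 V.
KCL at each unknown node (sum of currents leaving = 0; resistances in Ω):
  Node 1: (V_1 - 24)/43000 + (V_1 - 0)/51 + (V_1 - 0)/82 = 0
Collecting terms: 0.03183 × V_1 = 0.0005581  =>  V_1 = 0.01754 V
V_th = V_1 - V_2 = 0.01754 - 0 = 0.01754 V
Step 2 — R_th: zero the source — replace V1 by a short circuit (node 2 merges into node 0) — and find the resistance seen between A (node 1) and B (node 0).
Reduce the network between node 1 (A) and node 0 (B) by series/parallel combination:
  Rp1 = R1 ‖ R2 ‖ R3 (parallel, all between nodes 0 and 1) = 1/(1/43000 + 1/51 + 1/82) = 31.42 Ω
R_th = 31.42 Ω

Final answer: V_th = 0.01754 V, R_th = 31.42 Ω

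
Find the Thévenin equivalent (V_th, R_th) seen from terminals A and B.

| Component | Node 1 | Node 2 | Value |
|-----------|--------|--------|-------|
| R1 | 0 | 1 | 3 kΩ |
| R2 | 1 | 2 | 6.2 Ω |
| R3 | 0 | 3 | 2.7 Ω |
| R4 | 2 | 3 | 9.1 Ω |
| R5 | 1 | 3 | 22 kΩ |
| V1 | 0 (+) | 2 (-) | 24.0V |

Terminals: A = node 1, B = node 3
Step 1 — V_th is the open-circuit voltage V_A - V_B (nothing connected across the terminals).
Nodal analysis, taking node 2 as the 0 V reference.
Source V1 fixes V_0 = 24 V.
KCL at each unknown node (sum of currents leaving = 0; resistances in Ω):
  Node 1: (V_1 - 24)/3000 + (V_1 - 0)/6.2 + (V_1 - V_3)/22000 = 0
  Node 3: (V_3 - 24)/2.7 + (V_3 - 0)/9.1 + (V_3 - V_1)/22000 = 0
Collecting terms (coefficients in siemens):
  0.1617·V_1 - 0.00004545·V_3 = 0.008
  0.4803·V_3 - 0.00004545·V_1 = 8.889
Determinant D = (0.1617)(0.4803) - (-0.00004545)(-0.00004545) = 0.07765
V_1 = [(0.008)(0.4803) - (-0.00004545)(8.889)]/D = 0.05469 V
V_3 = [(0.1617)(8.889) - (0.008)(-0.00004545)]/D = 18.51 V
V_th = V_1 - V_3 = 0.05469 - 18.51 = -18.45 V
Step 2 — R_th: zero the source — replace V1 by a short circuit (node 2 merges into node 0) — and find the resistance seen between A (node 1) and B (node 3).
Reduce the network between node 1 (A) and node 3 (B) by series/parallel combination:
  Rp1 = R1 ‖ R2 (parallel, both between nodes 0 and 1) = 1/(1/3000 + 1/6.2) = 6.187 Ω
  Rp2 = R3 ‖ R4 (parallel, both between nodes 0 and 3) = 1/(1/2.7 + 1/9.1) = 2.082 Ω
  Rs1 = Rp1 + Rp2 (series, joined only at node 0) = 6.187 + 2.082 = 8.269 Ω
  Rp3 = R5 ‖ Rs1 (parallel, both between nodes 1 and 3) = 1/(1/22000 + 1/8.269) = 8.266 Ω
R_th = 8.266 Ω

Final answer: V_th = -18.45 V, R_th = 8.266 Ω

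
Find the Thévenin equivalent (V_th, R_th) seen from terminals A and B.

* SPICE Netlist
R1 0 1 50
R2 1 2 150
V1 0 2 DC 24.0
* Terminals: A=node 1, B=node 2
Step 1 — V_th is the open-circuit voltage V_A - V_B (nothing connected across the terminals).
Nodal analysis, taking node 2 as the 0 V reference.
Source V1 fixes V_0 = 24 V.
KCL at each unknown node (sum of currents leaving = 0; resistances in Ω):
  Node 1: (V_1 - 24)/50 + (V_1 - 0)/150 = 0
Collecting terms: 0.02667 × V_1 = 0.48  =>  V_1 = 18 V
V_th = V_1 - V_2 = 18 - 0 = 18 V
Step 2 — R_th: zero the source — replace V1 by a short circuit (node 2 merges into node 0) — and find the resistance seen between A (node 1) and B (node 0).
Reduce the network between node 1 (A) and node 0 (B) by series/parallel combination:
  Rp1 = R1 ‖ R2 (parallel, both between nodes 0 and 1) = 1/(1/50 + 1/150) = 37.5 Ω
R_th = 37.5 Ω

Final answer: V_th = 18 V, R_th = 37.5 Ω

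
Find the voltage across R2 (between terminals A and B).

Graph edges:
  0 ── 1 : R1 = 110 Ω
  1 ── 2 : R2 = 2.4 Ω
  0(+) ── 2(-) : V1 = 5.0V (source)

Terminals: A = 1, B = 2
R1 and R2 are in series across V1 (node 0 → node 1 → node 2), and the output A–B is taken across R2, so this is a voltage divider.
Series current: I = V1/(R1 + R2) = 5/(110 + 2.4) = 5/112.4 = 0.04448 A
V_R2 = I × R2 = V1 × R2/(R1 + R2) = 5 × 2.4/112.4 = 0.1068 V

Final answer: 0.1068 V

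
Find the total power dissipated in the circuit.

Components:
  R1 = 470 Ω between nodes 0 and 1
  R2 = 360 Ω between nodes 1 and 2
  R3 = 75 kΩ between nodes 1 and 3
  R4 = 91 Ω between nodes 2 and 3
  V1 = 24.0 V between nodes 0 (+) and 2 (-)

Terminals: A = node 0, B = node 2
Nodal analysis, taking node 2 as the 0 V reference.
Source V1 fixes V_0 = 24 V.
KCL at each unknown node (sum of currents leaving = 0; resistances in Ω):
  Node 1: (V_1 - 24)/470 + (V_1 - 0)/360 + (V_1 - V_3)/75000 = 0
  Node 3: (V_3 - V_1)/75000 + (V_3 - 0)/91 = 0
Collecting terms (coefficients in siemens):
  0.004919·V_1 - 0.00001333·V_3 = 0.05106
  0.011·V_3 - 0.00001333·V_1 = 0
Determinant D = (0.004919)(0.011) - (-0.00001333)(-0.00001333) = 0.00005412
V_1 = [(0.05106)(0.011) - (-0.00001333)(0)]/D = 10.38 V
V_3 = [(0.004919)(0) - (0.05106)(-0.00001333)]/D = 0.01258 V
Power in each resistor, P = (ΔV)²/R:
  P_R1 = (24 - 10.38)²/470 = 0.3946 W
  P_R2 = (10.38 - 0)²/360 = 0.2994 W
  P_R3 = (10.38 - 0.01258)²/75000 = 0.001434 W
  P_R4 = (0 - 0.01258)²/91 = 0.000001739 W
P_total = P_R1 + P_R2 + P_R3 + P_R4 = 0.6954 W

Final answer: 0.6954 W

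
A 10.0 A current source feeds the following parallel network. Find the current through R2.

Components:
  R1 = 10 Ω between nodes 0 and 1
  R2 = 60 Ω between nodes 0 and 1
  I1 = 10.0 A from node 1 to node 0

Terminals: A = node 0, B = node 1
All resistors sit directly between nodes 0 and 1, so they are in parallel and share one voltage V; the full source current 10 A splits among them.
1/R_par = 1/10 + 1/60 = 0.1167 S  =>  R_par = 8.571 Ω
V = I × R_par = 10 × 8.571 = 85.71 V
I_R2 = V/R2 = 85.71/60 = 1.429 A

Final answer: 1.429 A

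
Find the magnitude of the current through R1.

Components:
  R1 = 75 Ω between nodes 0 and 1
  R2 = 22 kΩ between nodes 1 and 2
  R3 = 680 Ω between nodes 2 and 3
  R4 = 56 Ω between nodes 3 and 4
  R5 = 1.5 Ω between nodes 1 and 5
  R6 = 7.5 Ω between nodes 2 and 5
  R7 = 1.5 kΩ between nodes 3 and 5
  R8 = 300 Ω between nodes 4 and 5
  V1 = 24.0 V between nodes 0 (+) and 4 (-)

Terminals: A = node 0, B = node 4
Nodal analysis, taking node 4 as the 0 V reference.
Source V1 fixes V_0 = 24 V.
KCL at each unknown node (sum of currents leaving = 0; resistances in Ω):
  Node 1: (V_1 - 24)/75 + (V_1 - V_2)/22000 + (V_1 - V_5)/1.5 = 0
  Node 2: (V_2 - V_1)/22000 + (V_2 - V_3)/680 + (V_2 - V_5)/7.5 = 0
  Node 3: (V_3 - V_2)/680 + (V_3 - 0)/56 + (V_3 - V_5)/1500 = 0
  Node 5: (V_5 - V_1)/1.5 + (V_5 - V_2)/7.5 + (V_5 - V_3)/1500 + (V_5 - 0)/300 = 0
Collecting terms (coefficients in siemens):
  0.68·V_1 - 0.00004545·V_2 - 0.6667·V_5 = 0.32
  0.1348·V_2 - 0.00004545·V_1 - 0.001471·V_3 - 0.1333·V_5 = 0
  0.01999·V_3 - 0.001471·V_2 - 0.0006667·V_5 = 0
  0.804·V_5 - 0.6667·V_1 - 0.1333·V_2 - 0.0006667·V_3 = 0
Solving these 4 simultaneous equations (Gaussian elimination) gives:
  V_1 = 17.28 V, V_2 = 16.98 V, V_3 = 1.82 V, V_5 = 17.14 V
I_R1 = (V_0 - V_1)/R1 = (24 - 17.28)/75 = 0.08964 A
|I_R1| = 0.08964 A

Final answer: |I_R1| = 0.08964 A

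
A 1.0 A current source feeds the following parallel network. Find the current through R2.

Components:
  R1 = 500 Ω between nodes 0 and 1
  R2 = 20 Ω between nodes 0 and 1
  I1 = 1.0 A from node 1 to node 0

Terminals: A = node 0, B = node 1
All resistors sit directly between nodes 0 and 1, so they are in parallel and share one voltage V; the full source current 1 A splits among them.
1/R_par = 1/500 + 1/20 = 0.052 S  =>  R_par = 19.23 Ω
V = I × R_par = 1 × 19.23 = 19.23 V
I_R2 = V/R2 = 19.23/20 = 0.9615 A

Final answer: 0.9615 A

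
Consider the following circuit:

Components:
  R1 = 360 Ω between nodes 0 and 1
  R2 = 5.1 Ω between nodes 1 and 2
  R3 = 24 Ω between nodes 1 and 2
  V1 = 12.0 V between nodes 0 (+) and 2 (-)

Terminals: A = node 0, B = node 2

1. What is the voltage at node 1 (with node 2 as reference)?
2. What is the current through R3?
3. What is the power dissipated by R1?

Nodal analysis, taking node 2 as the 0 V reference.
Source V1 fixes V_0 = 12 V.
KCL at each unknown node (sum of currents leaving = 0; resistances in Ω):
  Node 1: (V_1 - 12)/360 + (V_1 - 0)/5.1 + (V_1 - 0)/24 = 0
Collecting terms: 0.2405 × V_1 = 0.03333  =>  V_1 = 0.1386 V
Part 1:
  Read off the nodal solution: V_1 = 0.1386 V
Part 2:
  I_R3 = (V_1 - V_2)/R3 = (0.1386 - 0)/24 = 0.005774 A
  Magnitude: I_R3 = 0.005774 A
Part 3:
  I_R1 = (V_0 - V_1)/R1 = (12 - 0.1386)/360 = 0.03295 A
  P_R1 = I_R1² × R1 = (0.03295)² × 360 = 0.3908 W

Final answers:
1. V_1 = 0.1386 V
2. I_R3 = 0.005774 A
3. P_R1 = 0.3908 W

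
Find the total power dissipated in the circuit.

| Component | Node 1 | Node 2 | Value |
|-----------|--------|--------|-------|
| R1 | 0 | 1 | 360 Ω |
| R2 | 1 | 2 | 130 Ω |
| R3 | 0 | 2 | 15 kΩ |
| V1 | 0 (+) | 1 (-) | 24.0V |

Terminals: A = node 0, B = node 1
Nodal analysis, taking node 1 as the 0 V reference.
Source V1 fixes V_0 = 24 V.
KCL at each unknown node (sum of currents leaving = 0; resistances in Ω):
  Node 2: (V_2 - 0)/130 + (V_2 - 24)/15000 = 0
Collecting terms: 0.007759 × V_2 = 0.0016  =>  V_2 = 0.2062 V
Power in each resistor, P = (ΔV)²/R:
  P_R1 = (24 - 0)²/360 = 1.6 W
  P_R2 = (0 - 0.2062)²/130 = 0.0003271 W
  P_R3 = (24 - 0.2062)²/15000 = 0.03774 W
P_total = P_R1 + P_R2 + P_R3 = 1.638 W

Final answer: 1.638 W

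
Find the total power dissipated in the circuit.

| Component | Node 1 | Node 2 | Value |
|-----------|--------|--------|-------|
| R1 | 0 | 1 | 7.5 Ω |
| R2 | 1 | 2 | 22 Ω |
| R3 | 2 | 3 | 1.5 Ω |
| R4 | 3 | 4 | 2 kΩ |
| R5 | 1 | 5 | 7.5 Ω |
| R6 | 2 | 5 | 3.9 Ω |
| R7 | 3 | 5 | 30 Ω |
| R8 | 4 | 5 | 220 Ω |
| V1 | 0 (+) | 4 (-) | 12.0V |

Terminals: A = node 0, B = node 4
Nodal analysis, taking node 4 as the 0 V reference.
Source V1 fixes V_0 = 12 V.
KCL at each unknown node (sum of currents leaving = 0; resistances in Ω):
  Node 1: (V_1 - 12)/7.5 + (V_1 - V_2)/22 + (V_1 - V_5)/7.5 = 0
  Node 2: (V_2 - V_1)/22 + (V_2 - V_3)/1.5 + (V_2 - V_5)/3.9 = 0
  Node 3: (V_3 - V_2)/1.5 + (V_3 - 0)/2000 + (V_3 - V_5)/30 = 0
  Node 5: (V_5 - V_1)/7.5 + (V_5 - V_2)/3.9 + (V_5 - V_3)/30 + (V_5 - 0)/220 = 0
Collecting terms (coefficients in siemens):
  0.3121·V_1 - 0.04545·V_2 - 0.1333·V_5 = 1.6
  0.9685·V_2 - 0.04545·V_1 - 0.6667·V_3 - 0.2564·V_5 = 0
  0.7005·V_3 - 0.6667·V_2 - 0.03333·V_5 = 0
  0.4276·V_5 - 0.1333·V_1 - 0.2564·V_2 - 0.03333·V_3 = 0
Solving these 4 simultaneous equations (Gaussian elimination) gives:
  V_1 = 11.57 V, V_2 = 11.28 V, V_3 = 11.27 V, V_5 = 11.25 V
Power in each resistor, P = (ΔV)²/R:
  P_R1 = (12 - 11.57)²/7.5 = 0.02417 W
  P_R2 = (11.57 - 11.28)²/22 = 0.003997 W
  P_R3 = (11.28 - 11.27)²/1.5 = 0.00005877 W
  P_R4 = (11.27 - 0)²/2000 = 0.06349 W
  P_R5 = (11.57 - 11.25)²/7.5 = 0.01406 W
  P_R6 = (11.28 - 11.25)²/3.9 = 0.0002032 W
  P_R7 = (11.27 - 11.25)²/30 = 0.00001174 W
  P_R8 = (0 - 11.25)²/220 = 0.5752 W
P_total = P_R1 + P_R2 + P_R3 + P_R4 + P_R5 + P_R6 + P_R7 + P_R8 = 0.6812 W

Final answer: 0.6812 W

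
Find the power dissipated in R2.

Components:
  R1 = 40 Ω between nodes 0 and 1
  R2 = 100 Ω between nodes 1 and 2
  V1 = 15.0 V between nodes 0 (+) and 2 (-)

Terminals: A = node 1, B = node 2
Nodal analysis, taking node 2 as the 0 V reference.
Source V1 fixes V_0 = 15 V.
KCL at each unknown node (sum of currents leaving = 0; resistances in Ω):
  Node 1: (V_1 - 15)/40 + (V_1 - 0)/100 = 0
Collecting terms: 0.035 × V_1 = 0.375  =>  V_1 = 10.71 V
I_R2 = (V_1 - V_2)/R2 = (10.71 - 0)/100 = 0.1071 A
P_R2 = I_R2² × R2 = (0.1071)² × 100 = 1.148 W

Final answer: 1.148 W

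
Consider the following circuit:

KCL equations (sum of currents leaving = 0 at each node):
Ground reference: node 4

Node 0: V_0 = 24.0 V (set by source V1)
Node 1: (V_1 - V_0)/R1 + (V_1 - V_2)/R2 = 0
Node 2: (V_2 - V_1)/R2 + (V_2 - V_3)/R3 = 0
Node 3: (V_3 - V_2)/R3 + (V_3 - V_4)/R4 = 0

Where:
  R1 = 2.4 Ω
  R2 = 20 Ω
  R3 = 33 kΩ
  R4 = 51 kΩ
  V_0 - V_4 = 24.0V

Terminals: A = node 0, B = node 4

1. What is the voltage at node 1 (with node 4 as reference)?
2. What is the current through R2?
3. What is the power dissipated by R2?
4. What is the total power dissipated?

Nodal analysis, taking node 4 as the 0 V reference.
Source V1 fixes V_0 = 24 V.
KCL at each unknown node (sum of currents leaving = 0; resistances in Ω):
  Node 1: (V_1 - 24)/2.4 + (V_1 - V_2)/20 = 0
  Node 2: (V_2 - V_1)/20 + (V_2 - V_3)/33000 = 0
  Node 3: (V_3 - V_2)/33000 + (V_3 - 0)/51000 = 0
Collecting terms (coefficients in siemens):
  0.4667·V_1 - 0.05·V_2 = 10
  0.05003·V_2 - 0.05·V_1 - 0.0000303·V_3 = 0
  0.00004991·V_3 - 0.0000303·V_2 = 0
Solving these 3 simultaneous equations (Gaussian elimination) gives:
  V_1 = 24 V, V_2 = 23.99 V, V_3 = 14.57 V
Part 1:
  Read off the nodal solution: V_1 = 24 V
Part 2:
  I_R2 = (V_1 - V_2)/R2 = (24 - 23.99)/20 = 0.0002856 A
  Magnitude: I_R2 = 0.0002856 A
Part 3:
  I_R2 = (V_1 - V_2)/R2 = (24 - 23.99)/20 = 0.0002856 A
  P_R2 = I_R2² × R2 = (0.0002856)² × 20 = 0.000001632 W
Part 4:
  Power in each resistor, P = (ΔV)²/R:
    P_R1 = (24 - 24)²/2.4 = 0.0000001958 W
    P_R2 = (24 - 23.99)²/20 = 0.000001632 W
    P_R3 = (23.99 - 14.57)²/33000 = 0.002692 W
    P_R4 = (14.57 - 0)²/51000 = 0.004161 W
  P_total = P_R1 + P_R2 + P_R3 + P_R4 = 0.006855 W

Final answers:
1. V_1 = 24 V
2. I_R2 = 0.0002856 A
3. P_R2 = 1.632e-06 W
4. P_total = 0.006855 W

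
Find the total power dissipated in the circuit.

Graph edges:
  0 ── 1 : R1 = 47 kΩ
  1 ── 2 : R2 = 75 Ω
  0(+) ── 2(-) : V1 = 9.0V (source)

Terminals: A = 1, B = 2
Nodal analysis, taking node 2 as the 0 V reference.
Source V1 fixes V_0 = 9 V.
KCL at each unknown node (sum of currents leaving = 0; resistances in Ω):
  Node 1: (V_1 - 9)/47000 + (V_1 - 0)/75 = 0
Collecting terms: 0.01335 × V_1 = 0.0001915  =>  V_1 = 0.01434 V
Power in each resistor, P = (ΔV)²/R:
  P_R1 = (9 - 0.01434)²/47000 = 0.001718 W
  P_R2 = (0.01434 - 0)²/75 = 0.000002741 W
P_total = P_R1 + P_R2 = 0.001721 W

Final answer: 0.001721 W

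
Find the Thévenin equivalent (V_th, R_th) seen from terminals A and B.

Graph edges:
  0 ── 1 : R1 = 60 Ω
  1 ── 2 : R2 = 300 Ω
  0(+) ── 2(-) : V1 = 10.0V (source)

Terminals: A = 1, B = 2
Step 1 — V_th is the open-circuit voltage V_A - V_B (nothing connected across the terminals).
Nodal analysis, taking node 2 as the 0 V reference.
Source V1 fixes V_0 = 10 V.
KCL at each unknown node (sum of currents leaving = 0; resistances in Ω):
  Node 1: (V_1 - 10)/60 + (V_1 - 0)/300 = 0
Collecting terms: 0.02 × V_1 = 0.1667  =>  V_1 = 8.333 V
V_th = V_1 - V_2 = 8.333 - 0 = 8.333 V
Step 2 — R_th: zero the source — replace V1 by a short circuit (node 2 merges into node 0) — and find the resistance seen between A (node 1) and B (node 0).
Reduce the network between node 1 (A) and node 0 (B) by series/parallel combination:
  Rp1 = R1 ‖ R2 (parallel, both between nodes 0 and 1) = 1/(1/60 + 1/300) = 50 Ω
R_th = 50 Ω

Final answer: V_th = 8.333 V, R_th = 50 Ω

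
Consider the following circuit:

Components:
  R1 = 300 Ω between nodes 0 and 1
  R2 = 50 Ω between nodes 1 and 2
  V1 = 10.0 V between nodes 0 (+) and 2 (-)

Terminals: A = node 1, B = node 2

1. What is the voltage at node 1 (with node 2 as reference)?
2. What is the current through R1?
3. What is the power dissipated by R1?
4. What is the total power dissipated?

Nodal analysis, taking node 2 as the 0 V reference.
Source V1 fixes V_0 = 10 V.
KCL at each unknown node (sum of currents leaving = 0; resistances in Ω):
  Node 1: (V_1 - 10)/300 + (V_1 - 0)/50 = 0
Collecting terms: 0.02333 × V_1 = 0.03333  =>  V_1 = 1.429 V
Part 1:
  Read off the nodal solution: V_1 = 1.429 V
Part 2:
  I_R1 = (V_0 - V_1)/R1 = (10 - 1.429)/300 = 0.02857 A
  Magnitude: I_R1 = 0.02857 A
Part 3:
  I_R1 = (V_0 - V_1)/R1 = (10 - 1.429)/300 = 0.02857 A
  P_R1 = I_R1² × R1 = (0.02857)² × 300 = 0.2449 W
Part 4:
  Power in each resistor, P = (ΔV)²/R:
    P_R1 = (10 - 1.429)²/300 = 0.2449 W
    P_R2 = (1.429 - 0)²/50 = 0.04082 W
  P_total = P_R1 + P_R2 = 0.2857 W

Final answers:
1. V_1 = 1.429 V
2. I_R1 = 0.02857 A
3. P_R1 = 0.2449 W
4. P_total = 0.2857 W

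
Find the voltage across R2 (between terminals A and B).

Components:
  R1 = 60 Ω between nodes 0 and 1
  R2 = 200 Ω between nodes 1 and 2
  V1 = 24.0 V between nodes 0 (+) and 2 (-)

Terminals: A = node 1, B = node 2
R1 and R2 are in series across V1 (node 0 → node 1 → node 2), and the output A–B is taken across R2, so this is a voltage divider.
Series current: I = V1/(R1 + R2) = 24/(60 + 200) = 24/260 = 0.09231 A
V_R2 = I × R2 = V1 × R2/(R1 + R2) = 24 × 200/260 = 18.46 V

Final answer: 18.46 V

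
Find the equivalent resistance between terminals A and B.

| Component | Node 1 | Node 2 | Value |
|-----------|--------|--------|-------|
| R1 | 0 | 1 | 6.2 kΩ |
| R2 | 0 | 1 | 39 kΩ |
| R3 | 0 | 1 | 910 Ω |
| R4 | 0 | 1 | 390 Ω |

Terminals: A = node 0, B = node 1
Reduce the network between node 0 (A) and node 1 (B) by series/parallel combination:
  Rp1 = R1 ‖ R2 ‖ R3 ‖ R4 (parallel, all between nodes 0 and 1) = 1/(1/6200 + 1/39000 + 1/910 + 1/390) = 259.7 Ω
R_eq = 259.7 Ω

Final answer: 259.7 Ω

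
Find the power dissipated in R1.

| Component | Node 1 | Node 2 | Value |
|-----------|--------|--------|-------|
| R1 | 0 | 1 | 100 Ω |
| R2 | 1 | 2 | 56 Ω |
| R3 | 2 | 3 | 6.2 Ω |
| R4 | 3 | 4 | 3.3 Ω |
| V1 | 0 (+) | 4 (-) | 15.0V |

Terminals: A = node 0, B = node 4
Nodal analysis, taking node 4 as the 0 V reference.
Source V1 fixes V_0 = 15 V.
KCL at each unknown node (sum of currents leaving = 0; resistances in Ω):
  Node 1: (V_1 - 15)/100 + (V_1 - V_2)/56 = 0
  Node 2: (V_2 - V_1)/56 + (V_2 - V_3)/6.2 = 0
  Node 3: (V_3 - V_2)/6.2 + (V_3 - 0)/3.3 = 0
Collecting terms (coefficients in siemens):
  0.02786·V_1 - 0.01786·V_2 = 0.15
  0.1791·V_2 - 0.01786·V_1 - 0.1613·V_3 = 0
  0.4643·V_3 - 0.1613·V_2 = 0
Solving these 3 simultaneous equations (Gaussian elimination) gives:
  V_1 = 5.937 V, V_2 = 0.861 V, V_3 = 0.2991 V
I_R1 = (V_0 - V_1)/R1 = (15 - 5.937)/100 = 0.09063 A
P_R1 = I_R1² × R1 = (0.09063)² × 100 = 0.8215 W

Final answer: 0.8215 W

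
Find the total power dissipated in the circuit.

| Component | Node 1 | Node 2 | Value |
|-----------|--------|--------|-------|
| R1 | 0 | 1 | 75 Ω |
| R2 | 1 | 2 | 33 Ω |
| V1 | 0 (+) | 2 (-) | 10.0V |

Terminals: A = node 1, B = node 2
Nodal analysis, taking node 2 as the 0 V reference.
Source V1 fixes V_0 = 10 V.
KCL at each unknown node (sum of currents leaving = 0; resistances in Ω):
  Node 1: (V_1 - 10)/75 + (V_1 - 0)/33 = 0
Collecting terms: 0.04364 × V_1 = 0.1333  =>  V_1 = 3.056 V
Power in each resistor, P = (ΔV)²/R:
  P_R1 = (10 - 3.056)²/75 = 0.643 W
  P_R2 = (3.056 - 0)²/33 = 0.2829 W
P_total = P_R1 + P_R2 = 0.9259 W

Final answer: 0.9259 W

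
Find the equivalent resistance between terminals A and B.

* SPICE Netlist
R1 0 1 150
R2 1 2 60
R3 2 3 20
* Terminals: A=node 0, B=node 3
Reduce the network between node 0 (A) and node 3 (B) by series/parallel combination:
  Rs1 = R1 + R2 (series, joined only at node 1) = 150 + 60 = 210 Ω
  Rs2 = R3 + Rs1 (series, joined only at node 2) = 20 + 210 = 230 Ω
R_eq = 230 Ω

Final answer: 230 Ω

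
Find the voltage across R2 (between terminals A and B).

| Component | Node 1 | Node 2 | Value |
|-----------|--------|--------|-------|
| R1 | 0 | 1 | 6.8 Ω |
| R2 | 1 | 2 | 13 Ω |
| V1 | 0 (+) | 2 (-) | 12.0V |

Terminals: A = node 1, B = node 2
R1 and R2 are in series across V1 (node 0 → node 1 → node 2), and the output A–B is taken across R2, so this is a voltage divider.
Series current: I = V1/(R1 + R2) = 12/(6.8 + 13) = 12/19.8 = 0.6061 A
V_R2 = I × R2 = V1 × R2/(R1 + R2) = 12 × 13/19.8 = 7.879 V

Final answer: 7.879 V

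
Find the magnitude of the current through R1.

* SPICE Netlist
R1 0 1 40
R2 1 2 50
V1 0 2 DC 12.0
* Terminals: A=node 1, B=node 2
Nodal analysis, taking node 2 as the 0 V reference.
Source V1 fixes V_0 = 12 V.
KCL at each unknown node (sum of currents leaving = 0; resistances in Ω):
  Node 1: (V_1 - 12)/40 + (V_1 - 0)/50 = 0
Collecting terms: 0.045 × V_1 = 0.3  =>  V_1 = 6.667 V
I_R1 = (V_0 - V_1)/R1 = (12 - 6.667)/40 = 0.1333 A
|I_R1| = 0.1333 A

Final answer: |I_R1| = 0.1333 A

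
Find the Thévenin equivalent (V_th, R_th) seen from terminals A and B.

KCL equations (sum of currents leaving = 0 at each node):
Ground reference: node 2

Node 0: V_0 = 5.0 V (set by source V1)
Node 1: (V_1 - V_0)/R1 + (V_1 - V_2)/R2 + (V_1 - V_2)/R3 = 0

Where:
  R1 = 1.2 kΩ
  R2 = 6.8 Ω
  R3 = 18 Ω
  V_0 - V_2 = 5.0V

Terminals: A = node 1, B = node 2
Step 1 — V_th is the open-circuit voltage V_A - V_B (nothing connected across the terminals).
Nodal analysis, taking node 2 as the 0 V reference.
Source V1 fixes V_0 = 5 V.
KCL at each unknown node (sum of currents leaving = 0; resistances in Ω):
  Node 1: (V_1 - 5)/1200 + (V_1 - 0)/6.8 + (V_1 - 0)/18 = 0
Collecting terms: 0.2034 × V_1 = 0.004167  =>  V_1 = 0.02048 V
V_th = V_1 - V_2 = 0.02048 - 0 = 0.02048 V
Step 2 — R_th: zero the source — replace V1 by a short circuit (node 2 merges into node 0) — and find the resistance seen between A (node 1) and B (node 0).
Reduce the network between node 1 (A) and node 0 (B) by series/parallel combination:
  Rp1 = R1 ‖ R2 ‖ R3 (parallel, all between nodes 0 and 1) = 1/(1/1200 + 1/6.8 + 1/18) = 4.915 Ω
R_th = 4.915 Ω

Final answer: V_th = 0.02048 V, R_th = 4.915 Ω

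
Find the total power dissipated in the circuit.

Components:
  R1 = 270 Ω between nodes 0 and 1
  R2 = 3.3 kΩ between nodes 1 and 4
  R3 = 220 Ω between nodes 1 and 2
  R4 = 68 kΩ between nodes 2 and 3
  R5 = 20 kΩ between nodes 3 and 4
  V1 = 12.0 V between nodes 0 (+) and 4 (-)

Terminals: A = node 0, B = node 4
Nodal analysis, taking node 4 as the 0 V reference.
Source V1 fixes V_0 = 12 V.
KCL at each unknown node (sum of currents leaving = 0; resistances in Ω):
  Node 1: (V_1 - 12)/270 + (V_1 - 0)/3300 + (V_1 - V_2)/220 = 0
  Node 2: (V_2 - V_1)/220 + (V_2 - V_3)/68000 = 0
  Node 3: (V_3 - V_2)/68000 + (V_3 - 0)/20000 = 0
Collecting terms (coefficients in siemens):
  0.008552·V_1 - 0.004545·V_2 = 0.04444
  0.00456·V_2 - 0.004545·V_1 - 0.00001471·V_3 = 0
  0.00006471·V_3 - 0.00001471·V_2 = 0
Solving these 3 simultaneous equations (Gaussian elimination) gives:
  V_1 = 11.06 V, V_2 = 11.03 V, V_3 = 2.508 V
Power in each resistor, P = (ΔV)²/R:
  P_R1 = (12 - 11.06)²/270 = 0.003265 W
  P_R2 = (11.06 - 0)²/3300 = 0.03708 W
  P_R3 = (11.06 - 11.03)²/220 = 0.000003459 W
  P_R4 = (11.03 - 2.508)²/68000 = 0.001069 W
  P_R5 = (2.508 - 0)²/20000 = 0.0003144 W
P_total = P_R1 + P_R2 + P_R3 + P_R4 + P_R5 = 0.04173 W

Final answer: 0.04173 W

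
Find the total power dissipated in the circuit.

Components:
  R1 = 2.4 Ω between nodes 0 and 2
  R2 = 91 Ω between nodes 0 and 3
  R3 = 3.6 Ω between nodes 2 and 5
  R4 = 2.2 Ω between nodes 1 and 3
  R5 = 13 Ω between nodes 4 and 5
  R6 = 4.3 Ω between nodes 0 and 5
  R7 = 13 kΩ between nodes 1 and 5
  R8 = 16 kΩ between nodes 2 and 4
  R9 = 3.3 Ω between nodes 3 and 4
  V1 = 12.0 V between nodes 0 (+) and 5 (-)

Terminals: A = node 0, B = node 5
Nodal analysis, taking node 5 as the 0 V reference.
Source V1 fixes V_0 = 12 V.
KCL at each unknown node (sum of currents leaving = 0; resistances in Ω):
  Node 1: (V_1 - V_3)/2.2 + (V_1 - 0)/13000 = 0
  Node 2: (V_2 - 12)/2.4 + (V_2 - 0)/3.6 + (V_2 - V_4)/16000 = 0
  Node 3: (V_3 - 12)/91 + (V_3 - V_1)/2.2 + (V_3 - V_4)/3.3 = 0
  Node 4: (V_4 - 0)/13 + (V_4 - V_2)/16000 + (V_4 - V_3)/3.3 = 0
Collecting terms (coefficients in siemens):
  0.4546·V_1 - 0.4545·V_3 = 0
  0.6945·V_2 - 0.0000625·V_4 = 5
  0.7686·V_3 - 0.4545·V_1 - 0.303·V_4 = 0.1319
  0.38·V_4 - 0.0000625·V_2 - 0.303·V_3 = 0
Solving these 4 simultaneous equations (Gaussian elimination) gives:
  V_1 = 1.825 V, V_2 = 7.199 V, V_3 = 1.825 V, V_4 = 1.456 V
Power in each resistor, P = (ΔV)²/R:
  P_R1 = (12 - 7.199)²/2.4 = 9.602 W
  P_R2 = (12 - 1.825)²/91 = 1.138 W
  P_R3 = (7.199 - 0)²/3.6 = 14.4 W
  P_R4 = (1.825 - 1.825)²/2.2 = 0.00000004334 W
  P_R5 = (1.456 - 0)²/13 = 0.1632 W
  P_R6 = (12 - 0)²/4.3 = 33.49 W
  P_R7 = (1.825 - 0)²/13000 = 0.0002561 W
  P_R8 = (7.199 - 1.456)²/16000 = 0.002061 W
  P_R9 = (1.825 - 1.456)²/3.3 = 0.04115 W
P_total = P_R1 + P_R2 + P_R3 + P_R4 + P_R5 + P_R6 + P_R7 + P_R8 + P_R9 = 58.83 W

Final answer: 58.83 W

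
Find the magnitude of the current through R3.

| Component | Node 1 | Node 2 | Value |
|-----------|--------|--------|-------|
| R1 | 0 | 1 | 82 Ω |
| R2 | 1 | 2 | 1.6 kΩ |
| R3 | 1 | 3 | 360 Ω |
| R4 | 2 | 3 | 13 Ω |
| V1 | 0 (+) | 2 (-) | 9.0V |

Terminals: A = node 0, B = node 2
Nodal analysis, taking node 2 as the 0 V reference.
Source V1 fixes V_0 = 9 V.
KCL at each unknown node (sum of currents leaving = 0; resistances in Ω):
  Node 1: (V_1 - 9)/82 + (V_1 - 0)/1600 + (V_1 - V_3)/360 = 0
  Node 3: (V_3 - V_1)/360 + (V_3 - 0)/13 = 0
Collecting terms (coefficients in siemens):
  0.0156·V_1 - 0.002778·V_3 = 0.1098
  0.0797·V_3 - 0.002778·V_1 = 0
Determinant D = (0.0156)(0.0797) - (-0.002778)(-0.002778) = 0.001235
V_1 = [(0.1098)(0.0797) - (-0.002778)(0)]/D = 7.081 V
V_3 = [(0.0156)(0) - (0.1098)(-0.002778)]/D = 0.2468 V
I_R3 = (V_1 - V_3)/R3 = (7.081 - 0.2468)/360 = 0.01898 A
|I_R3| = 0.01898 A

Final answer: |I_R3| = 0.01898 A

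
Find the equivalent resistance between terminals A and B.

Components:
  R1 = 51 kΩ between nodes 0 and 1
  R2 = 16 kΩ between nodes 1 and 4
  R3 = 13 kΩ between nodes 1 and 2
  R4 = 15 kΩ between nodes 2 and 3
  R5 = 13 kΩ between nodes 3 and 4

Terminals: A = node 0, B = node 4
Reduce the network between node 0 (A) and node 4 (B) by series/parallel combination:
  Rs1 = R3 + R4 (series, joined only at node 2) = 13000 + 15000 = 28000 Ω
  Rs2 = R5 + Rs1 (series, joined only at node 3) = 13000 + 28000 = 41000 Ω
  Rp1 = R2 ‖ Rs2 (parallel, both between nodes 1 and 4) = 1/(1/16000 + 1/41000) = 11510 Ω
  Rs3 = R1 + Rp1 (series, joined only at node 1) = 51000 + 11510 = 62510 Ω
R_eq = 62.51 kΩ

Final answer: 62.51 kΩ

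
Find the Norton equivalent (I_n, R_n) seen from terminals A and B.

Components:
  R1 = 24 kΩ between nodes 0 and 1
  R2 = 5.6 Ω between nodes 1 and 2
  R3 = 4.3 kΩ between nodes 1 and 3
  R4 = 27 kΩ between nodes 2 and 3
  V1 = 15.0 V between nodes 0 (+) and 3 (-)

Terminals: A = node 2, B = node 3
Find the Thévenin equivalent first; then I_n = V_th/R_th and R_n = R_th.
Step 1 — V_th is the open-circuit voltage V_A - V_B (nothing connected across the terminals).
Nodal analysis, taking node 3 as the 0 V reference.
Source V1 fixes V_0 = 15 V.
KCL at each unknown node (sum of currents leaving = 0; resistances in Ω):
  Node 1: (V_1 - 15)/24000 + (V_1 - V_2)/5.6 + (V_1 - 0)/4300 = 0
  Node 2: (V_2 - V_1)/5.6 + (V_2 - 0)/27000 = 0
Collecting terms (coefficients in siemens):
  0.1788·V_1 - 0.1786·V_2 = 0.000625
  0.1786·V_2 - 0.1786·V_1 = 0
Determinant D = (0.1788)(0.1786) - (-0.1786)(-0.1786) = 0.00005559
V_1 = [(0.000625)(0.1786) - (-0.1786)(0)]/D = 2.008 V
V_2 = [(0.1788)(0) - (0.000625)(-0.1786)]/D = 2.008 V
V_th = V_2 - V_3 = 2.008 - 0 = 2.008 V
Step 2 — R_th: zero the source — replace V1 by a short circuit (node 3 merges into node 0) — and find the resistance seen between A (node 2) and B (node 0).
Reduce the network between node 2 (A) and node 0 (B) by series/parallel combination:
  Rp1 = R1 ‖ R3 (parallel, both between nodes 0 and 1) = 1/(1/24000 + 1/4300) = 3647 Ω
  Rs1 = R2 + Rp1 (series, joined only at node 1) = 5.6 + 3647 = 3652 Ω
  Rp2 = R4 ‖ Rs1 (parallel, both between nodes 0 and 2) = 1/(1/27000 + 1/3652) = 3217 Ω
R_th = 3.217 kΩ
I_n = V_th/R_th = 2.008/3217 = 0.000624 A, and R_n = R_th = 3.217 kΩ

Final answer: I_n = 0.000624 A, R_n = 3.217 kΩ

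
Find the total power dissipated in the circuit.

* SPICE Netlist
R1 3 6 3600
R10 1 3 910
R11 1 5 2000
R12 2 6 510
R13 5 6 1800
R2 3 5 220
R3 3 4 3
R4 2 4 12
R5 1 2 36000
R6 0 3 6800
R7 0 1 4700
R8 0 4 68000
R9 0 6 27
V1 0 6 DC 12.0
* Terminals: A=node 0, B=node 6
Nodal analysis, taking node 6 as the 0 V reference.
Source V1 fixes V_0 = 12 V.
KCL at each unknown node (sum of currents leaving = 0; resistances in Ω):
  Node 1: (V_1 - V_2)/36000 + (V_1 - 12)/4700 + (V_1 - V_3)/910 + (V_1 - V_5)/2000 = 0
  Node 2: (V_2 - V_4)/12 + (V_2 - V_1)/36000 + (V_2 - 0)/510 = 0
  Node 3: (V_3 - 0)/3600 + (V_3 - V_5)/220 + (V_3 - V_4)/3 + (V_3 - 12)/6800 + (V_3 - V_1)/910 = 0
  Node 4: (V_4 - V_3)/3 + (V_4 - V_2)/12 + (V_4 - 12)/68000 = 0
  Node 5: (V_5 - V_3)/220 + (V_5 - V_1)/2000 + (V_5 - 0)/1800 = 0
Collecting terms (coefficients in siemens):
  0.001839·V_1 - 0.00002778·V_2 - 0.001099·V_3 - 0.0005·V_5 = 0.002553
  0.08532·V_2 - 0.00002778·V_1 - 0.08333·V_4 = 0
  0.3394·V_3 - 0.001099·V_1 - 0.3333·V_4 - 0.004545·V_5 = 0.001765
  0.4167·V_4 - 0.08333·V_2 - 0.3333·V_3 = 0.0001765
  0.005601·V_5 - 0.0005·V_1 - 0.004545·V_3 = 0
Solving these 5 simultaneous equations (Gaussian elimination) gives:
  V_1 = 2.587 V, V_2 = 1.326 V, V_3 = 1.364 V, V_4 = 1.357 V
  V_5 = 1.338 V
Power in each resistor, P = (ΔV)²/R:
  P_R1 = (1.364 - 0)²/3600 = 0.0005171 W
  P_R2 = (1.364 - 1.338)²/220 = 0.000003122 W
  P_R3 = (1.364 - 1.357)²/3 = 0.00001741 W
  P_R4 = (1.326 - 1.357)²/12 = 0.000079 W
  P_R5 = (2.587 - 1.326)²/36000 = 0.00004414 W
  P_R6 = (12 - 1.364)²/6800 = 0.01663 W
  P_R7 = (12 - 2.587)²/4700 = 0.01885 W
  P_R8 = (12 - 1.357)²/68000 = 0.001666 W
  P_R9 = (12 - 0)²/27 = 5.333 W
  P_R10 = (2.587 - 1.364)²/910 = 0.001642 W
  P_R11 = (2.587 - 1.338)²/2000 = 0.0007796 W
  P_R12 = (1.326 - 0)²/510 = 0.00345 W
  P_R13 = (1.338 - 0)²/1800 = 0.0009949 W
P_total = P_R1 + P_R2 + P_R3 + P_R4 + P_R5 + P_R6 + P_R7 + P_R8 + P_R9 + P_R10 + P_R11 + P_R12 + P_R13 = 5.378 W

Final answer: 5.378 W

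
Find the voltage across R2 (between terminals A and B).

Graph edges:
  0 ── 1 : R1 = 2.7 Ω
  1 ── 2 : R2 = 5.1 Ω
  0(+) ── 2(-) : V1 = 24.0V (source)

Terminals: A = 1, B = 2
R1 and R2 are in series across V1 (node 0 → node 1 → node 2), and the output A–B is taken across R2, so this is a voltage divider.
Series current: I = V1/(R1 + R2) = 24/(2.7 + 5.1) = 24/7.8 = 3.077 A
V_R2 = I × R2 = V1 × R2/(R1 + R2) = 24 × 5.1/7.8 = 15.69 V

Final answer: 15.69 V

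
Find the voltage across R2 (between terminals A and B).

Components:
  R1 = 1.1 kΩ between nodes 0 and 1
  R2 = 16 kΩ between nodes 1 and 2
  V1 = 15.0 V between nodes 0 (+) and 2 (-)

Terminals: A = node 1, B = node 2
R1 and R2 are in series across V1 (node 0 → node 1 → node 2), and the output A–B is taken across R2, so this is a voltage divider.
Series current: I = V1/(R1 + R2) = 15/(1100 + 16000) = 15/17100 = 0.0008772 A
V_R2 = I × R2 = V1 × R2/(R1 + R2) = 15 × 16000/17100 = 14.04 V

Final answer: 14.04 V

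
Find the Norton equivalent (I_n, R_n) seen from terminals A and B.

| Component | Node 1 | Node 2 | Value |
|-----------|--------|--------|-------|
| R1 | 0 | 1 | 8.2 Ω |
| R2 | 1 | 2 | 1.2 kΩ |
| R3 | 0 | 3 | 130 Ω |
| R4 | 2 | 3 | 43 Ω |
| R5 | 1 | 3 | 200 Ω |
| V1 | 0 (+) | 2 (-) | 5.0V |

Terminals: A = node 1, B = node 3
Find the Thévenin equivalent first; then I_n = V_th/R_th and R_n = R_th.
Step 1 — V_th is the open-circuit voltage V_A - V_B (nothing connected across the terminals).
Nodal analysis, taking node 2 as the 0 V reference.
Source V1 fixes V_0 = 5 V.
KCL at each unknown node (sum of currents leaving = 0; resistances in Ω):
  Node 1: (V_1 - 5)/8.2 + (V_1 - 0)/1200 + (V_1 - V_3)/200 = 0
  Node 3: (V_3 - 5)/130 + (V_3 - 0)/43 + (V_3 - V_1)/200 = 0
Collecting terms (coefficients in siemens):
  0.1278·V_1 - 0.005·V_3 = 0.6098
  0.03595·V_3 - 0.005·V_1 = 0.03846
Determinant D = (0.1278)(0.03595) - (-0.005)(-0.005) = 0.004569
V_1 = [(0.6098)(0.03595) - (-0.005)(0.03846)]/D = 4.84 V
V_3 = [(0.1278)(0.03846) - (0.6098)(-0.005)]/D = 1.743 V
V_th = V_1 - V_3 = 4.84 - 1.743 = 3.097 V
Step 2 — R_th: zero the source — replace V1 by a short circuit (node 2 merges into node 0) — and find the resistance seen between A (node 1) and B (node 3).
Reduce the network between node 1 (A) and node 3 (B) by series/parallel combination:
  Rp1 = R1 ‖ R2 (parallel, both between nodes 0 and 1) = 1/(1/8.2 + 1/1200) = 8.144 Ω
  Rp2 = R3 ‖ R4 (parallel, both between nodes 0 and 3) = 1/(1/130 + 1/43) = 32.31 Ω
  Rs1 = Rp1 + Rp2 (series, joined only at node 0) = 8.144 + 32.31 = 40.46 Ω
  Rp3 = R5 ‖ Rs1 (parallel, both between nodes 1 and 3) = 1/(1/200 + 1/40.46) = 33.65 Ω
R_th = 33.65 Ω
I_n = V_th/R_th = 3.097/33.65 = 0.09203 A, and R_n = R_th = 33.65 Ω

Final answer: I_n = 0.09203 A, R_n = 33.65 Ω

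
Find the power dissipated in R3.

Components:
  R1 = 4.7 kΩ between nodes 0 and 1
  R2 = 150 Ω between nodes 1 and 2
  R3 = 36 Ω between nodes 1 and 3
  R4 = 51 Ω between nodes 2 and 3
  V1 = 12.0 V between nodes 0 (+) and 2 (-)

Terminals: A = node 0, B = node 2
Nodal analysis, taking node 2 as the 0 V reference.
Source V1 fixes V_0 = 12 V.
KCL at each unknown node (sum of currents leaving = 0; resistances in Ω):
  Node 1: (V_1 - 12)/4700 + (V_1 - 0)/150 + (V_1 - V_3)/36 = 0
  Node 3: (V_3 - V_1)/36 + (V_3 - 0)/51 = 0
Collecting terms (coefficients in siemens):
  0.03466·V_1 - 0.02778·V_3 = 0.002553
  0.04739·V_3 - 0.02778·V_1 = 0
Determinant D = (0.03466)(0.04739) - (-0.02778)(-0.02778) = 0.0008706
V_1 = [(0.002553)(0.04739) - (-0.02778)(0)]/D = 0.139 V
V_3 = [(0.03466)(0) - (0.002553)(-0.02778)]/D = 0.08146 V
I_R3 = (V_1 - V_3)/R3 = (0.139 - 0.08146)/36 = 0.001597 A
P_R3 = I_R3² × R3 = (0.001597)² × 36 = 0.00009184 W

Final answer: 9.184e-05 W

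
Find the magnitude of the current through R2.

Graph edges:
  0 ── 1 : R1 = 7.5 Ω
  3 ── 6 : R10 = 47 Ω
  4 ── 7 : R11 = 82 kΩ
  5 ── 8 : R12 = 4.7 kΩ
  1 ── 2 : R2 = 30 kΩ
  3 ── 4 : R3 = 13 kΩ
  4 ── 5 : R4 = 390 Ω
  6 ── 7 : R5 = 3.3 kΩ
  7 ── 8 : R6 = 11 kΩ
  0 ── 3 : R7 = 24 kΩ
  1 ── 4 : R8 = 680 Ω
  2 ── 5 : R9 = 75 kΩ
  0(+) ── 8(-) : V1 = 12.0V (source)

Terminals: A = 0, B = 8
Nodal analysis, taking node 8 as the 0 V reference.
Source V1 fixes V_0 = 12 V.
KCL at each unknown node (sum of currents leaving = 0; resistances in Ω):
  Node 1: (V_1 - 12)/7.5 + (V_1 - V_2)/30000 + (V_1 - V_4)/680 = 0
  Node 2: (V_2 - V_1)/30000 + (V_2 - V_5)/75000 = 0
  Node 3: (V_3 - V_4)/13000 + (V_3 - 12)/24000 + (V_3 - V_6)/47 = 0
  Node 4: (V_4 - V_3)/13000 + (V_4 - V_5)/390 + (V_4 - V_1)/680 + (V_4 - V_7)/82000 = 0
  Node 5: (V_5 - V_4)/390 + (V_5 - V_2)/75000 + (V_5 - 0)/4700 = 0
  Node 6: (V_6 - V_7)/3300 + (V_6 - V_3)/47 = 0
  Node 7: (V_7 - V_6)/3300 + (V_7 - 0)/11000 + (V_7 - V_4)/82000 = 0
Collecting terms (coefficients in siemens):
  0.1348·V_1 - 0.00003333·V_2 - 0.001471·V_4 = 1.6
  0.00004667·V_2 - 0.00003333·V_1 - 0.00001333·V_5 = 0
  0.0214·V_3 - 0.00007692·V_4 - 0.02128·V_6 = 0.0005
  0.004124·V_4 - 0.001471·V_1 - 0.00007692·V_3 - 0.002564·V_5 - 0.0000122·V_7 = 0
  0.00279·V_5 - 0.00001333·V_2 - 0.002564·V_4 = 0
  0.02158·V_6 - 0.02128·V_3 - 0.000303·V_7 = 0
  0.0004061·V_7 - 0.0000122·V_4 - 0.000303·V_6 = 0
Solving these 7 simultaneous equations (Gaussian elimination) gives:
  V_1 = 11.98 V, V_2 = 11.3 V, V_3 = 7.14 V, V_4 = 10.4 V
  V_5 = 9.609 V, V_6 = 7.119 V, V_7 = 5.624 V
I_R2 = (V_1 - V_2)/R2 = (11.98 - 11.3)/30000 = 0.0000226 A
|I_R2| = 0.0000226 A

Final answer: |I_R2| = 2.26e-05 A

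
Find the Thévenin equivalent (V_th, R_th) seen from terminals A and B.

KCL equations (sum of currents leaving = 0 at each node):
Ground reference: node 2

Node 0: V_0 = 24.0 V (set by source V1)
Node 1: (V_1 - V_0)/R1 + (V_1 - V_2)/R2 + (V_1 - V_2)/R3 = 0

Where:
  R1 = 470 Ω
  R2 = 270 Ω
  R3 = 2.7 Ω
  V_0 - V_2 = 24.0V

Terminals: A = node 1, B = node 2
Step 1 — V_th is the open-circuit voltage V_A - V_B (nothing connected across the terminals).
Nodal analysis, taking node 2 as the 0 V reference.
Source V1 fixes V_0 = 24 V.
KCL at each unknown node (sum of currents leaving = 0; resistances in Ω):
  Node 1: (V_1 - 24)/470 + (V_1 - 0)/270 + (V_1 - 0)/2.7 = 0
Collecting terms: 0.3762 × V_1 = 0.05106  =>  V_1 = 0.1357 V
V_th = V_1 - V_2 = 0.1357 - 0 = 0.1357 V
Step 2 — R_th: zero the source — replace V1 by a short circuit (node 2 merges into node 0) — and find the resistance seen between A (node 1) and B (node 0).
Reduce the network between node 1 (A) and node 0 (B) by series/parallel combination:
  Rp1 = R1 ‖ R2 ‖ R3 (parallel, all between nodes 0 and 1) = 1/(1/470 + 1/270 + 1/2.7) = 2.658 Ω
R_th = 2.658 Ω

Final answer: V_th = 0.1357 V, R_th = 2.658 Ω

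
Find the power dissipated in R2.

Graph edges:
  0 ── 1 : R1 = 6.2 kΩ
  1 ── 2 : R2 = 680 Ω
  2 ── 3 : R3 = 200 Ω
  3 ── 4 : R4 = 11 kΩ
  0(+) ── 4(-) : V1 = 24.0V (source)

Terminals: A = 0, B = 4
Nodal analysis, taking node 4 as the 0 V reference.
Source V1 fixes V_0 = 24 V.
KCL at each unknown node (sum of currents leaving = 0; resistances in Ω):
  Node 1: (V_1 - 24)/6200 + (V_1 - V_2)/680 = 0
  Node 2: (V_2 - V_1)/680 + (V_2 - V_3)/200 = 0
  Node 3: (V_3 - V_2)/200 + (V_3 - 0)/11000 = 0
Collecting terms (coefficients in siemens):
  0.001632·V_1 - 0.001471·V_2 = 0.003871
  0.006471·V_2 - 0.001471·V_1 - 0.005·V_3 = 0
  0.005091·V_3 - 0.005·V_2 = 0
Solving these 3 simultaneous equations (Gaussian elimination) gives:
  V_1 = 15.77 V, V_2 = 14.87 V, V_3 = 14.6 V
I_R2 = (V_1 - V_2)/R2 = (15.77 - 14.87)/680 = 0.001327 A
P_R2 = I_R2² × R2 = (0.001327)² × 680 = 0.001198 W

Final answer: 0.001198 W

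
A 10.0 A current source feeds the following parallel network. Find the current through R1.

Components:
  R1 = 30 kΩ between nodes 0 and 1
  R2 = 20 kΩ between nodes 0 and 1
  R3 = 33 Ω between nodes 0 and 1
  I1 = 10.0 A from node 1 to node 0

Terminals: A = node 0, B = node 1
All resistors sit directly between nodes 0 and 1, so they are in parallel and share one voltage V; the full source current 10 A splits among them.
1/R_par = 1/30000 + 1/20000 + 1/33 = 0.03039 S  =>  R_par = 32.91 Ω
V = I × R_par = 10 × 32.91 = 329.1 V
I_R1 = V/R1 = 329.1/30000 = 0.01097 A

Final answer: 0.01097 A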